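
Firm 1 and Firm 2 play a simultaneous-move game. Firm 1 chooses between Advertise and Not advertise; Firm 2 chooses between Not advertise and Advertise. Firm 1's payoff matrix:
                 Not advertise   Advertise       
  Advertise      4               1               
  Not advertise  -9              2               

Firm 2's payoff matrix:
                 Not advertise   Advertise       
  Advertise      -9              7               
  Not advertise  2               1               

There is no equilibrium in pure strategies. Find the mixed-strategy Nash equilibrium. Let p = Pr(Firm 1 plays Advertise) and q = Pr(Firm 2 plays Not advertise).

Firm 1's mix must leave Firm 2 indifferent between Not advertise and Advertise.
  Firm 2's payoff from Not advertise: p·(-9) + (1−p)·2 = -11p + 2
  Firm 2's payoff from Advertise: p·7 + (1−p)·1 = 6p + 1
  -11p + 2 = 6p + 1  ⇒  -17p = -1  ⇒  p = 1/17.
Set Firm 1's expected payoff from Advertise equal to that from Not advertise:
  Firm 1's payoff from Advertise: q·4 + (1−q)·1 = 3q + 1
  Firm 1's payoff from Not advertise: q·(-9) + (1−q)·2 = -11q + 2
  3q + 1 = -11q + 2  ⇒  14q = 1  ⇒  q = 1/14.

p = 1/17, q = 1/14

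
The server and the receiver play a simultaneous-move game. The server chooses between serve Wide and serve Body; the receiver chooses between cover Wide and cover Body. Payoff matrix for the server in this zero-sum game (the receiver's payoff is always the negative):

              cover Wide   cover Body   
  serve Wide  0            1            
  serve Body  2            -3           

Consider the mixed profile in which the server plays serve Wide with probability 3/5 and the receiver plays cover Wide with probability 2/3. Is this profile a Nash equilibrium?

No

Given the server's mix p = 3/5, the receiver's payoff from cover Wide is -4/5 but from cover Body is 3/5. The receiver strictly prefers cover Body, so the receiver would not mix.
So the proposed profile is not a Nash equilibrium.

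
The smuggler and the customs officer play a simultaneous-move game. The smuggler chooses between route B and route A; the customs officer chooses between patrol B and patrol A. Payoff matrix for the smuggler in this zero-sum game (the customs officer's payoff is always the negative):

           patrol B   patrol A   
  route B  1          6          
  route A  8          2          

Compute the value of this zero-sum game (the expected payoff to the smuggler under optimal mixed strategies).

v = 46/11

In a mixed equilibrium the smuggler is indifferent between route B and route A; this condition fixes q.
  the smuggler's payoff to route B: q·1 + (1−q)·6 = -5q + 6
  the smuggler's payoff to route A: q·8 + (1−q)·2 = 6q + 2
  -5q + 6 = 6q + 2  ⇒  -11q = -4  ⇒  q = 4/11.
The value is the smuggler's expected payoff against this mix (using route B): (4/11)·1 + (7/11)·6 = 46/11.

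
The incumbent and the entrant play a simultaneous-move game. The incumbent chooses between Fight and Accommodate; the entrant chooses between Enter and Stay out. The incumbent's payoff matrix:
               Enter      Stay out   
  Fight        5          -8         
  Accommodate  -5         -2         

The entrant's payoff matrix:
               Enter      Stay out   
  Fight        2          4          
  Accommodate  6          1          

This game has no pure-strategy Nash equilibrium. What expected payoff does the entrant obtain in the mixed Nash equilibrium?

22/7

The incumbent's mix must leave the entrant indifferent between Enter and Stay out.
  the entrant's payoff to Enter: p·2 + (1−p)·6 = -4p + 6
  the entrant's payoff to Stay out: p·4 + (1−p)·1 = 3p + 1
  -4p + 6 = 3p + 1  ⇒  -7p = -5  ⇒  p = 5/7.
At equilibrium the entrant is indifferent across columns, so the entrant's payoff equals the payoff from Enter: (5/7)·2 + (2/7)·6 = 22/7.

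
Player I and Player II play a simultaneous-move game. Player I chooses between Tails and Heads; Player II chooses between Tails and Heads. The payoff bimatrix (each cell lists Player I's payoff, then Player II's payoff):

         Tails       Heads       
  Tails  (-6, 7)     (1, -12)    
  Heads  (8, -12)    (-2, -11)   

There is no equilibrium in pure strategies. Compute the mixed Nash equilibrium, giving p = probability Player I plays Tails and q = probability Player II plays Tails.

For Player II to be willing to mix, Player II must be indifferent between Tails and Heads, which pins down Player I's mix.
  Player II's payoff from Tails: p·7 + (1−p)·(-12) = 19p - 12
  Player II's payoff from Heads: p·(-12) + (1−p)·(-11) = -p - 11
  19p - 12 = -p - 11  ⇒  20p = 1  ⇒  p = 1/20.
Player II's mix must leave Player I indifferent between Tails and Heads.
  Player I's payoff from Tails: q·(-6) + (1−q)·1 = -7q + 1
  Player I's payoff from Heads: q·8 + (1−q)·(-2) = 10q - 2
  -7q + 1 = 10q - 2  ⇒  -17q = -3  ⇒  q = 3/17.

p = 1/20, q = 3/17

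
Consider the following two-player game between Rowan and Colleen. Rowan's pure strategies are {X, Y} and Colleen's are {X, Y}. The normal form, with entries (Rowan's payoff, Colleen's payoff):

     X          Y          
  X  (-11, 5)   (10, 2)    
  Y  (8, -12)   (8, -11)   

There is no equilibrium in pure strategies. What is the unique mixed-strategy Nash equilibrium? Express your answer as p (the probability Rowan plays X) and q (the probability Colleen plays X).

p = 1/4, q = 2/21

Rowan's mix must leave Colleen indifferent between X and Y.
  Colleen's payoff from X: p·5 + (1−p)·(-12) = 17p - 12
  Colleen's payoff from Y: p·2 + (1−p)·(-11) = 13p - 11
  17p - 12 = 13p - 11  ⇒  4p = 1  ⇒  p = 1/4.
For Rowan to be willing to mix, Rowan must be indifferent between X and Y, which pins down Colleen's mix.
  Rowan's payoff from X: q·(-11) + (1−q)·10 = -21q + 10
  Rowan's payoff from Y: q·8 + (1−q)·8 = 8
  -21q + 10 = 8  ⇒  -21q = -2  ⇒  q = 2/21.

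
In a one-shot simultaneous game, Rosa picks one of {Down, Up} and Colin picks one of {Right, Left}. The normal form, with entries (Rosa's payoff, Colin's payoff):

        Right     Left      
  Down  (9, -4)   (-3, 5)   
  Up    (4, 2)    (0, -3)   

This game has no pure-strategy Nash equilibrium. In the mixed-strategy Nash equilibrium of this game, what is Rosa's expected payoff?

3/2

Rosa's indifference between Down and Up determines Colin's mixing probability q:
  Rosa's payoff from Down: q·9 + (1−q)·(-3) = 12q - 3
  Rosa's payoff from Up: q·4 + (1−q)·0 = 4q
  12q - 3 = 4q  ⇒  8q = 3  ⇒  q = 3/8.
At equilibrium Rosa is indifferent across rows, so Rosa's payoff equals the payoff from Down: (3/8)·9 + (5/8)·(-3) = 3/2.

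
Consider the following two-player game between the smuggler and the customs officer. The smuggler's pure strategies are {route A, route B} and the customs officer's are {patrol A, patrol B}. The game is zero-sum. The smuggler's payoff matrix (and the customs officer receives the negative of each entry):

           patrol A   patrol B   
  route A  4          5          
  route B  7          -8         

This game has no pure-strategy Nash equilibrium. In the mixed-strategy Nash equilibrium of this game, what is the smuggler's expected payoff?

67/16

The customs officer's mix must leave the smuggler indifferent between route A and route B.
  the smuggler's payoff to route A: q·4 + (1−q)·5 = -q + 5
  the smuggler's payoff to route B: q·7 + (1−q)·(-8) = 15q - 8
  -q + 5 = 15q - 8  ⇒  -16q = -13  ⇒  q = 13/16.
At equilibrium the smuggler is indifferent across rows, so the smuggler's payoff equals the payoff from route A: (13/16)·4 + (3/16)·5 = 67/16.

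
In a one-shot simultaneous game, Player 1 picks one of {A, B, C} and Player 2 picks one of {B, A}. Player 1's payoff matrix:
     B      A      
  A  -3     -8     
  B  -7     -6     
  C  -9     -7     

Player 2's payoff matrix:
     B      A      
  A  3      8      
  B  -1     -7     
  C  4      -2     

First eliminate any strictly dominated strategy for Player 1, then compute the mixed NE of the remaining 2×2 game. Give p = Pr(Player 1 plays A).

p = 6/11

Player 1's strategy C is strictly dominated by B: -7 > -9 and -6 > -7. Eliminate C.
For Player 2 to be willing to mix, Player 2 must be indifferent between B and A, which pins down Player 1's mix.
  Player 2's payoff from B: p·3 + (1−p)·(-1) = 4p - 1
  Player 2's payoff from A: p·8 + (1−p)·(-7) = 15p - 7
  4p - 1 = 15p - 7  ⇒  -11p = -6  ⇒  p = 6/11.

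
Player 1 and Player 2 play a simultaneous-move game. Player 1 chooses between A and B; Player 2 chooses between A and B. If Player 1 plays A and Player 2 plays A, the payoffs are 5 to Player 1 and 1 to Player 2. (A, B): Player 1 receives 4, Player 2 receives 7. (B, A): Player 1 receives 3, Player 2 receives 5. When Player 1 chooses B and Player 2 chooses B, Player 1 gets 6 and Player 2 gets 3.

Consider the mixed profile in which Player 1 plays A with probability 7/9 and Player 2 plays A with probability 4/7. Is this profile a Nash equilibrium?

No

Given Player 1's mix p = 7/9, Player 2's payoff from A is 17/9 but from B is 55/9. Player 2 strictly prefers B, so Player 2 would not mix.
So the proposed profile is not a Nash equilibrium.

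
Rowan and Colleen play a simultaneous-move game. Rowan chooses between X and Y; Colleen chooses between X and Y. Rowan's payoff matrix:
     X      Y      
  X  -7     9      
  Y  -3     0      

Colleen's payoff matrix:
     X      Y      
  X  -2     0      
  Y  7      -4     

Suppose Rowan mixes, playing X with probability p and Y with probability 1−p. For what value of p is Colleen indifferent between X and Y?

p = 11/13

In a mixed equilibrium Colleen is indifferent between X and Y; this condition fixes p.
  Colleen's payoff to X: p·(-2) + (1−p)·7 = -9p + 7
  Colleen's payoff to Y: p·0 + (1−p)·(-4) = 4p - 4
  -9p + 7 = 4p - 4  ⇒  -13p = -11  ⇒  p = 11/13.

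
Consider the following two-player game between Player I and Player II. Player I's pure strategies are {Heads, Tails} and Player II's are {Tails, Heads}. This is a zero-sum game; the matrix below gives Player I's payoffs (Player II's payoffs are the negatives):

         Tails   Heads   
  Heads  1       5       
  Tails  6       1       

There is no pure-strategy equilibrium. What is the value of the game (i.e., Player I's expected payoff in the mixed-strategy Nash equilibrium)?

In a mixed equilibrium Player I is indifferent between Heads and Tails; this condition fixes q.
  Player I's payoff from Heads: q·1 + (1−q)·5 = -4q + 5
  Player I's payoff from Tails: q·6 + (1−q)·1 = 5q + 1
  -4q + 5 = 5q + 1  ⇒  -9q = -4  ⇒  q = 4/9.
The value is Player I's expected payoff against this mix (using Heads): (4/9)·1 + (5/9)·5 = 29/9.

v = 29/9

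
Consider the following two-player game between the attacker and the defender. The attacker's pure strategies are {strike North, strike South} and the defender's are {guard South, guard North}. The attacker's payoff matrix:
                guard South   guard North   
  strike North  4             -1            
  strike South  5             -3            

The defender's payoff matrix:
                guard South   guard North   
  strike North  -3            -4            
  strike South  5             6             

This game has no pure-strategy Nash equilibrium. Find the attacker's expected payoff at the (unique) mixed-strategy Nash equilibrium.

7/3

The defender's mix must leave the attacker indifferent between strike North and strike South.
  the attacker's payoff from strike North: q·4 + (1−q)·(-1) = 5q - 1
  the attacker's payoff from strike South: q·5 + (1−q)·(-3) = 8q - 3
  5q - 1 = 8q - 3  ⇒  -3q = -2  ⇒  q = 2/3.
At equilibrium the attacker is indifferent across rows, so the attacker's payoff equals the payoff from strike North: (2/3)·4 + (1/3)·(-1) = 7/3.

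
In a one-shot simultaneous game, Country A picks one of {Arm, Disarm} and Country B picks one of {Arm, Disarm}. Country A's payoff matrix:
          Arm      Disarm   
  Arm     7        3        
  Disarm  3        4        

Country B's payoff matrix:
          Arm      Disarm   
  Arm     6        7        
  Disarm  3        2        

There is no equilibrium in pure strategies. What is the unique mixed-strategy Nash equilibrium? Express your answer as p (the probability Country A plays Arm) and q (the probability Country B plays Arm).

Country B's indifference between Arm and Disarm determines Country A's mixing probability p:
  Country B's expected payoff from Arm: p·6 + (1−p)·3 = 3p + 3
  Country B's expected payoff from Disarm: p·7 + (1−p)·2 = 5p + 2
  3p + 3 = 5p + 2  ⇒  -2p = -1  ⇒  p = 1/2.
In a mixed equilibrium Country A is indifferent between Arm and Disarm; this condition fixes q.
  Country A's payoff to Arm: q·7 + (1−q)·3 = 4q + 3
  Country A's payoff to Disarm: q·3 + (1−q)·4 = -q + 4
  4q + 3 = -q + 4  ⇒  5q = 1  ⇒  q = 1/5.

p = 1/2, q = 1/5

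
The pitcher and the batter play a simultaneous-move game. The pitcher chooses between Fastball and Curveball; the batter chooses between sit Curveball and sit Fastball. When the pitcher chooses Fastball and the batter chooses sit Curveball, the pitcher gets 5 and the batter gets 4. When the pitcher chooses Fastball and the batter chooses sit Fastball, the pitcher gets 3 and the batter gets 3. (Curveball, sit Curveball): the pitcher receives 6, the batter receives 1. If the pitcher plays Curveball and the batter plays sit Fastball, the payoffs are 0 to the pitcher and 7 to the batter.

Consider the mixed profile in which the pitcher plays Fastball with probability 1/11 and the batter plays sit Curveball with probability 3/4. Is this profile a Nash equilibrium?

Given the pitcher's mix p = 1/11, the batter's payoff from sit Curveball is 14/11 but from sit Fastball is 73/11. The batter strictly prefers sit Fastball, so the batter would not mix.
So the proposed profile is not a Nash equilibrium.

No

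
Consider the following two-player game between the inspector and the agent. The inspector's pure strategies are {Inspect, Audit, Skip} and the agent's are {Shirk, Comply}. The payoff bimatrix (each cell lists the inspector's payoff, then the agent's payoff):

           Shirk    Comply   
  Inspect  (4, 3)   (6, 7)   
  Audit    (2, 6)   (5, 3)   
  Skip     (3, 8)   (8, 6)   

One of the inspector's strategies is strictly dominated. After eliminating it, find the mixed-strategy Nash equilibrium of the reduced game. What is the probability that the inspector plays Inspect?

p = 1/3

The inspector's strategy Audit is strictly dominated by Skip: 3 > 2 and 8 > 5. Eliminate Audit.
For the agent to be willing to mix, the agent must be indifferent between Shirk and Comply, which pins down the inspector's mix.
  the agent's payoff to Shirk: p·3 + (1−p)·8 = -5p + 8
  the agent's payoff to Comply: p·7 + (1−p)·6 = p + 6
  -5p + 8 = p + 6  ⇒  -6p = -2  ⇒  p = 1/3.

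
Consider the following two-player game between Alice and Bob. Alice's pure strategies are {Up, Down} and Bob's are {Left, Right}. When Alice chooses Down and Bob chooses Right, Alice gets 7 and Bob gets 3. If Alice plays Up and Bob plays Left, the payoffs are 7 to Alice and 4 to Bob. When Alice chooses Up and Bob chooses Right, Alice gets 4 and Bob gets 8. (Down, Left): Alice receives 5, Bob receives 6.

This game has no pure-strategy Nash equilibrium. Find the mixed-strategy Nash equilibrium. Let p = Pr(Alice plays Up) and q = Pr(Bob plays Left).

p = 3/7, q = 3/5

In a mixed equilibrium Bob is indifferent between Left and Right; this condition fixes p.
  Bob's payoff to Left: p·4 + (1−p)·6 = -2p + 6
  Bob's payoff to Right: p·8 + (1−p)·3 = 5p + 3
  -2p + 6 = 5p + 3  ⇒  -7p = -3  ⇒  p = 3/7.
Set Alice's expected payoff from Up equal to that from Down:
  Alice's payoff to Up: q·7 + (1−q)·4 = 3q + 4
  Alice's payoff to Down: q·5 + (1−q)·7 = -2q + 7
  3q + 4 = -2q + 7  ⇒  5q = 3  ⇒  q = 3/5.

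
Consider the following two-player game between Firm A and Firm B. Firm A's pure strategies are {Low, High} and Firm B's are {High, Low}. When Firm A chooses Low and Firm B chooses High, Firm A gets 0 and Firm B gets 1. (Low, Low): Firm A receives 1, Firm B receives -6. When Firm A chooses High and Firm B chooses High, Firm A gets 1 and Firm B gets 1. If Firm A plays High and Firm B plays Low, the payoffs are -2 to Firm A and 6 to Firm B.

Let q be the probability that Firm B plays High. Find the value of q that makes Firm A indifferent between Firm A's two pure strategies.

Firm B's mix must leave Firm A indifferent between Low and High.
  Firm A's expected payoff from Low: q·0 + (1−q)·1 = -q + 1
  Firm A's expected payoff from High: q·1 + (1−q)·(-2) = 3q - 2
  -q + 1 = 3q - 2  ⇒  -4q = -3  ⇒  q = 3/4.

q = 3/4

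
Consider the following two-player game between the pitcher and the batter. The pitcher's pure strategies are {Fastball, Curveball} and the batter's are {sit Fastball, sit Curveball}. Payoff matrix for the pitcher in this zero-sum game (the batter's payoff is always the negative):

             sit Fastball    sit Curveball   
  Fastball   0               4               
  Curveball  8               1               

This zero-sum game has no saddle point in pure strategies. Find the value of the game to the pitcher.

v = 32/11

For the pitcher to be willing to mix, the pitcher must be indifferent between Fastball and Curveball, which pins down the batter's mix.
  the pitcher's payoff from Fastball: q·0 + (1−q)·4 = -4q + 4
  the pitcher's payoff from Curveball: q·8 + (1−q)·1 = 7q + 1
  -4q + 4 = 7q + 1  ⇒  -11q = -3  ⇒  q = 3/11.
The value is the pitcher's expected payoff against this mix (using Fastball): (3/11)·0 + (8/11)·4 = 32/11.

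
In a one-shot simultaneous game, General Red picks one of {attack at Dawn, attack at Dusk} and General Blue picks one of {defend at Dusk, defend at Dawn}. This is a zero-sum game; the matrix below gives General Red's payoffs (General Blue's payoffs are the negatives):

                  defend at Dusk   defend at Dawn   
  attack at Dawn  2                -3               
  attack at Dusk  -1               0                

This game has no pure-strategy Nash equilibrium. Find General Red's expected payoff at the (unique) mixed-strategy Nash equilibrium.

-1/2

Set General Red's expected payoff from attack at Dawn equal to that from attack at Dusk:
  General Red's expected payoff from attack at Dawn: q·2 + (1−q)·(-3) = 5q - 3
  General Red's expected payoff from attack at Dusk: q·(-1) + (1−q)·0 = -q
  5q - 3 = -q  ⇒  6q = 3  ⇒  q = 1/2.
At equilibrium General Red is indifferent across rows, so General Red's payoff equals the payoff from attack at Dawn: (1/2)·2 + (1/2)·(-3) = -1/2.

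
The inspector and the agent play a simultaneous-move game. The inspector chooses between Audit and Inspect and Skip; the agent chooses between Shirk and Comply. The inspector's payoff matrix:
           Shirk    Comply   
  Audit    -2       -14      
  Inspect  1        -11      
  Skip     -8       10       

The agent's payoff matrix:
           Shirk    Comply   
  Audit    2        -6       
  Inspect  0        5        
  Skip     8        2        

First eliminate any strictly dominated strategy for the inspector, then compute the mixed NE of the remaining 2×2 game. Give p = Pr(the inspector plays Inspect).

p = 6/11

The inspector's strategy Audit is strictly dominated by Inspect: 1 > -2 and -11 > -14. Eliminate Audit.
In a mixed equilibrium the agent is indifferent between Shirk and Comply; this condition fixes p.
  the agent's payoff to Shirk: p·0 + (1−p)·8 = -8p + 8
  the agent's payoff to Comply: p·5 + (1−p)·2 = 3p + 2
  -8p + 8 = 3p + 2  ⇒  -11p = -6  ⇒  p = 6/11.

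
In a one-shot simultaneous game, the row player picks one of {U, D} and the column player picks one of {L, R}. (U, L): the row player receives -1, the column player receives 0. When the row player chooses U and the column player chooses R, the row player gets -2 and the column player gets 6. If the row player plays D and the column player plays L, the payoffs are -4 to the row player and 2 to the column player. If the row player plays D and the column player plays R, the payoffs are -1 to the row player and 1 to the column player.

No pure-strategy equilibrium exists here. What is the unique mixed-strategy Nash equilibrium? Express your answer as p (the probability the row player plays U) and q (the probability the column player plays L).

Set the column player's expected payoff from L equal to that from R:
  the column player's payoff from L: p·0 + (1−p)·2 = -2p + 2
  the column player's payoff from R: p·6 + (1−p)·1 = 5p + 1
  -2p + 2 = 5p + 1  ⇒  -7p = -1  ⇒  p = 1/7.
The column player's mix must leave the row player indifferent between U and D.
  the row player's payoff from U: q·(-1) + (1−q)·(-2) = q - 2
  the row player's payoff from D: q·(-4) + (1−q)·(-1) = -3q - 1
  q - 2 = -3q - 1  ⇒  4q = 1  ⇒  q = 1/4.

p = 1/7, q = 1/4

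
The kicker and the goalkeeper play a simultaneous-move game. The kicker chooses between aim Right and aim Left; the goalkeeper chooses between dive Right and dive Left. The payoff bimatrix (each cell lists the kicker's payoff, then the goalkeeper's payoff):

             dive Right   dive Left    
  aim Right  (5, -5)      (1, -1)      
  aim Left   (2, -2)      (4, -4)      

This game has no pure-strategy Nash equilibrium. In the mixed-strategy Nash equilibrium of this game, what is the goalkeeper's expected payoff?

For the goalkeeper to be willing to mix, the goalkeeper must be indifferent between dive Right and dive Left, which pins down the kicker's mix.
  the goalkeeper's payoff from dive Right: p·(-5) + (1−p)·(-2) = -3p - 2
  the goalkeeper's payoff from dive Left: p·(-1) + (1−p)·(-4) = 3p - 4
  -3p - 2 = 3p - 4  ⇒  -6p = -2  ⇒  p = 1/3.
At equilibrium the goalkeeper is indifferent across columns, so the goalkeeper's payoff equals the payoff from dive Right: (1/3)·(-5) + (2/3)·(-2) = -3.

-3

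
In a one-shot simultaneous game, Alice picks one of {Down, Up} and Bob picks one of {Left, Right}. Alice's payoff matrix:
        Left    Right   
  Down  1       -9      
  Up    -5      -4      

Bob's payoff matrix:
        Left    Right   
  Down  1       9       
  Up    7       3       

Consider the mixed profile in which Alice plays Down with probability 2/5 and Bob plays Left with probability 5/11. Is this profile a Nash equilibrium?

Given Alice's mix p = 2/5, Bob's payoff from Left is 23/5 but from Right is 27/5. Bob strictly prefers Right, so Bob would not mix.
So the proposed profile is not a Nash equilibrium.

No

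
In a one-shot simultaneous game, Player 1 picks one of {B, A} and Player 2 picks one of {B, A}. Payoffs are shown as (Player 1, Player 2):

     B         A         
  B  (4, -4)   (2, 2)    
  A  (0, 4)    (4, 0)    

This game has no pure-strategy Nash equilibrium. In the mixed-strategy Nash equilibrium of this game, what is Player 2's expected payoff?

Player 1's mix must leave Player 2 indifferent between B and A.
  Player 2's expected payoff from B: p·(-4) + (1−p)·4 = -8p + 4
  Player 2's expected payoff from A: p·2 + (1−p)·0 = 2p
  -8p + 4 = 2p  ⇒  -10p = -4  ⇒  p = 2/5.
At equilibrium Player 2 is indifferent across columns, so Player 2's payoff equals the payoff from B: (2/5)·(-4) + (3/5)·4 = 4/5.

4/5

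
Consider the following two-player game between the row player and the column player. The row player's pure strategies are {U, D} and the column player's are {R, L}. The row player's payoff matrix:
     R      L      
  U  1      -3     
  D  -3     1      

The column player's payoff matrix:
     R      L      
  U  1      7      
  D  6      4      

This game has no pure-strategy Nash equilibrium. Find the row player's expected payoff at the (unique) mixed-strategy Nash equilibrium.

Set the row player's expected payoff from U equal to that from D:
  the row player's payoff from U: q·1 + (1−q)·(-3) = 4q - 3
  the row player's payoff from D: q·(-3) + (1−q)·1 = -4q + 1
  4q - 3 = -4q + 1  ⇒  8q = 4  ⇒  q = 1/2.
At equilibrium the row player is indifferent across rows, so the row player's payoff equals the payoff from U: (1/2)·1 + (1/2)·(-3) = -1.

-1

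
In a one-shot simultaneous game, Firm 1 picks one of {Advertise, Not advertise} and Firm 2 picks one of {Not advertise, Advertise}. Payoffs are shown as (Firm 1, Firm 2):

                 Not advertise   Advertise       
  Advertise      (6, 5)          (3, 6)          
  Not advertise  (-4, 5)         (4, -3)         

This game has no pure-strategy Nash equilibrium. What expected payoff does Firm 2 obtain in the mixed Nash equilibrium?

5

Firm 2's indifference between Not advertise and Advertise determines Firm 1's mixing probability p:
  Firm 2's expected payoff from Not advertise: p·5 + (1−p)·5 = 5
  Firm 2's expected payoff from Advertise: p·6 + (1−p)·(-3) = 9p - 3
  5 = 9p - 3  ⇒  -9p = -8  ⇒  p = 8/9.
At equilibrium Firm 2 is indifferent across columns, so Firm 2's payoff equals the payoff from Not advertise: (8/9)·5 + (1/9)·5 = 5.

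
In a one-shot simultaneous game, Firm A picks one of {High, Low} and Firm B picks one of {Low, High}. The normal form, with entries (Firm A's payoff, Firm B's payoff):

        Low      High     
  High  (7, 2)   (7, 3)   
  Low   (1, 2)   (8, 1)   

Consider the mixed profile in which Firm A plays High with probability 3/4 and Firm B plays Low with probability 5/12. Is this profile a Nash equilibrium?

Given Firm A's mix p = 3/4, Firm B's payoff from Low is 2 but from High is 5/2. Firm B strictly prefers High, so Firm B would not mix.
So the proposed profile is not a Nash equilibrium.

No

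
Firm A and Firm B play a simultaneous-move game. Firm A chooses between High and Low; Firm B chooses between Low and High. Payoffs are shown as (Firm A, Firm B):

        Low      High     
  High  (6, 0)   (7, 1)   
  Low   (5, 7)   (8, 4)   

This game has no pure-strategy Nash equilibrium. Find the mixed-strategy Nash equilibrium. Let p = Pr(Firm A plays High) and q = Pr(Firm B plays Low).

Set Firm B's expected payoff from Low equal to that from High:
  Firm B's expected payoff from Low: p·0 + (1−p)·7 = -7p + 7
  Firm B's expected payoff from High: p·1 + (1−p)·4 = -3p + 4
  -7p + 7 = -3p + 4  ⇒  -4p = -3  ⇒  p = 3/4.
For Firm A to be willing to mix, Firm A must be indifferent between High and Low, which pins down Firm B's mix.
  Firm A's payoff from High: q·6 + (1−q)·7 = -q + 7
  Firm A's payoff from Low: q·5 + (1−q)·8 = -3q + 8
  -q + 7 = -3q + 8  ⇒  2q = 1  ⇒  q = 1/2.

p = 3/4, q = 1/2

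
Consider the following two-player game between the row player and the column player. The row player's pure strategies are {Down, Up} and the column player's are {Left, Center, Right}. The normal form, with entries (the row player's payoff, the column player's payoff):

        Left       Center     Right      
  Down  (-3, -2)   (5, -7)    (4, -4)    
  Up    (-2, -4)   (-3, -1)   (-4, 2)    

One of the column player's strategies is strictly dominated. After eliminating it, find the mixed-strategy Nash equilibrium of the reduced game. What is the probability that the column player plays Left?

The column player's strategy Center is strictly dominated by Right: -4 > -7 and 2 > -1. Eliminate Center.
For the row player to be willing to mix, the row player must be indifferent between Down and Up, which pins down the column player's mix.
  the row player's payoff from Down: q·(-3) + (1−q)·4 = -7q + 4
  the row player's payoff from Up: q·(-2) + (1−q)·(-4) = 2q - 4
  -7q + 4 = 2q - 4  ⇒  -9q = -8  ⇒  q = 8/9.

q = 8/9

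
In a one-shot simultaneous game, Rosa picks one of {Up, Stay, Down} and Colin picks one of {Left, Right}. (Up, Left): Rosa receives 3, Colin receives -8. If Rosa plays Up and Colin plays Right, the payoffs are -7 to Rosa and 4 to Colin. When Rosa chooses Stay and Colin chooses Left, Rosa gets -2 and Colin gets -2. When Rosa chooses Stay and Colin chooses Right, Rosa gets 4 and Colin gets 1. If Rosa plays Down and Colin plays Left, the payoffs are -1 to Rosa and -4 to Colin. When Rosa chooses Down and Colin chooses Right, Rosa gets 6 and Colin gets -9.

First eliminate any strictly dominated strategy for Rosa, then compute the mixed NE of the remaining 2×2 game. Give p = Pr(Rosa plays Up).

Rosa's strategy Stay is strictly dominated by Down: -1 > -2 and 6 > 4. Eliminate Stay.
Rosa's mix must leave Colin indifferent between Left and Right.
  Colin's expected payoff from Left: p·(-8) + (1−p)·(-4) = -4p - 4
  Colin's expected payoff from Right: p·4 + (1−p)·(-9) = 13p - 9
  -4p - 4 = 13p - 9  ⇒  -17p = -5  ⇒  p = 5/17.

p = 5/17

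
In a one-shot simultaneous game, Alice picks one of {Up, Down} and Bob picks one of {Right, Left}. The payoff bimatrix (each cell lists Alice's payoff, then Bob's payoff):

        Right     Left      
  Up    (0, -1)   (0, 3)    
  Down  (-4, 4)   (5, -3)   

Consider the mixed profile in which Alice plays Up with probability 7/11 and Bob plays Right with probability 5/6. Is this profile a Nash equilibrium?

No

Given Bob's mix q = 5/6, Alice's payoff from Up is 0 but from Down is -5/2. Alice strictly prefers Up, so Alice would not mix.
So the proposed profile is not a Nash equilibrium.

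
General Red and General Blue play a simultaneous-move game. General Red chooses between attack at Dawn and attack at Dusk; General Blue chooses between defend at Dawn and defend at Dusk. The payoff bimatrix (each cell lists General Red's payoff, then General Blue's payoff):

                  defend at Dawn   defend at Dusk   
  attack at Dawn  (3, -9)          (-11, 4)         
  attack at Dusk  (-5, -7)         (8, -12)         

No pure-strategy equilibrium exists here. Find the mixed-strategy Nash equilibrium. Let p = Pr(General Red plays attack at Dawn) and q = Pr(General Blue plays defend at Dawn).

General Red's mix must leave General Blue indifferent between defend at Dawn and defend at Dusk.
  General Blue's expected payoff from defend at Dawn: p·(-9) + (1−p)·(-7) = -2p - 7
  General Blue's expected payoff from defend at Dusk: p·4 + (1−p)·(-12) = 16p - 12
  -2p - 7 = 16p - 12  ⇒  -18p = -5  ⇒  p = 5/18.
In a mixed equilibrium General Red is indifferent between attack at Dawn and attack at Dusk; this condition fixes q.
  General Red's payoff from attack at Dawn: q·3 + (1−q)·(-11) = 14q - 11
  General Red's payoff from attack at Dusk: q·(-5) + (1−q)·8 = -13q + 8
  14q - 11 = -13q + 8  ⇒  27q = 19  ⇒  q = 19/27.

p = 5/18, q = 19/27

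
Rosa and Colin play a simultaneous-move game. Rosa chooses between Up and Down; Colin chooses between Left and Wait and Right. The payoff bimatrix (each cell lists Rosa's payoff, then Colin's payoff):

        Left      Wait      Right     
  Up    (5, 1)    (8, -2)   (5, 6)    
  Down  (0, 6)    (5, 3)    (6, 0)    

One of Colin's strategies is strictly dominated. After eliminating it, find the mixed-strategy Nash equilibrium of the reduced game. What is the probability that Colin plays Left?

q = 1/6

Colin's strategy Wait is strictly dominated by Left: 1 > -2 and 6 > 3. Eliminate Wait.
In a mixed equilibrium Rosa is indifferent between Up and Down; this condition fixes q.
  Rosa's payoff from Up: q·5 + (1−q)·5 = 5
  Rosa's payoff from Down: q·0 + (1−q)·6 = -6q + 6
  5 = -6q + 6  ⇒  6q = 1  ⇒  q = 1/6.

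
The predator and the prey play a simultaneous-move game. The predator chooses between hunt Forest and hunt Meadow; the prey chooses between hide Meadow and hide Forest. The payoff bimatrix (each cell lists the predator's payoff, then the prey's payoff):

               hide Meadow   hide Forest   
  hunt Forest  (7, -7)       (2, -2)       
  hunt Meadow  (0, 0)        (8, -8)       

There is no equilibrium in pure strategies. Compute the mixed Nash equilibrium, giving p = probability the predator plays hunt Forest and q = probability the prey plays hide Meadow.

p = 8/13, q = 6/13

For the prey to be willing to mix, the prey must be indifferent between hide Meadow and hide Forest, which pins down the predator's mix.
  the prey's payoff to hide Meadow: p·(-7) + (1−p)·0 = -7p
  the prey's payoff to hide Forest: p·(-2) + (1−p)·(-8) = 6p - 8
  -7p = 6p - 8  ⇒  -13p = -8  ⇒  p = 8/13.
The predator's indifference between hunt Forest and hunt Meadow determines the prey's mixing probability q:
  the predator's payoff from hunt Forest: q·7 + (1−q)·2 = 5q + 2
  the predator's payoff from hunt Meadow: q·0 + (1−q)·8 = -8q + 8
  5q + 2 = -8q + 8  ⇒  13q = 6  ⇒  q = 6/13.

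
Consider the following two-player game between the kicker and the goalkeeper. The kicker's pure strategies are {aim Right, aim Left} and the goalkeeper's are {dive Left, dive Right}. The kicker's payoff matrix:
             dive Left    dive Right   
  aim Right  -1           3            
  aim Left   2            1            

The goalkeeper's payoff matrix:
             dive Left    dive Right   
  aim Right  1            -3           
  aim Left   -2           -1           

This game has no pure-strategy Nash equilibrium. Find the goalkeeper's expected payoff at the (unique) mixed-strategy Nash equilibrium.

-7/5

The goalkeeper's indifference between dive Left and dive Right determines the kicker's mixing probability p:
  the goalkeeper's payoff from dive Left: p·1 + (1−p)·(-2) = 3p - 2
  the goalkeeper's payoff from dive Right: p·(-3) + (1−p)·(-1) = -2p - 1
  3p - 2 = -2p - 1  ⇒  5p = 1  ⇒  p = 1/5.
At equilibrium the goalkeeper is indifferent across columns, so the goalkeeper's payoff equals the payoff from dive Left: (1/5)·1 + (4/5)·(-2) = -7/5.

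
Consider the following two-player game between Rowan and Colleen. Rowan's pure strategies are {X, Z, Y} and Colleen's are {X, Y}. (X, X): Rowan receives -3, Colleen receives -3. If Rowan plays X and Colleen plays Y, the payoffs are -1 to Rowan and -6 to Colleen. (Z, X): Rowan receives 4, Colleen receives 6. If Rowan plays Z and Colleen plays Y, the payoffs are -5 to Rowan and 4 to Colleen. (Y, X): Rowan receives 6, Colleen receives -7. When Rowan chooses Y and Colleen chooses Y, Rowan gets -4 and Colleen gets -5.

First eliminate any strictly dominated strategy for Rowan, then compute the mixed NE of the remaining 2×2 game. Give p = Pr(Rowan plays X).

p = 2/5

Rowan's strategy Z is strictly dominated by Y: 6 > 4 and -4 > -5. Eliminate Z.
For Colleen to be willing to mix, Colleen must be indifferent between X and Y, which pins down Rowan's mix.
  Colleen's payoff to X: p·(-3) + (1−p)·(-7) = 4p - 7
  Colleen's payoff to Y: p·(-6) + (1−p)·(-5) = -p - 5
  4p - 7 = -p - 5  ⇒  5p = 2  ⇒  p = 2/5.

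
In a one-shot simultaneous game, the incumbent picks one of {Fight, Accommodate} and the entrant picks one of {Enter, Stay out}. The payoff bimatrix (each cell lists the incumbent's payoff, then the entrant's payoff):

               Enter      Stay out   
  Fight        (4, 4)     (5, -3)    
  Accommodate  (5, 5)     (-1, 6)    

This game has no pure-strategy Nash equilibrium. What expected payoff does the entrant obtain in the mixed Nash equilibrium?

39/8

For the entrant to be willing to mix, the entrant must be indifferent between Enter and Stay out, which pins down the incumbent's mix.
  the entrant's expected payoff from Enter: p·4 + (1−p)·5 = -p + 5
  the entrant's expected payoff from Stay out: p·(-3) + (1−p)·6 = -9p + 6
  -p + 5 = -9p + 6  ⇒  8p = 1  ⇒  p = 1/8.
At equilibrium the entrant is indifferent across columns, so the entrant's payoff equals the payoff from Enter: (1/8)·4 + (7/8)·5 = 39/8.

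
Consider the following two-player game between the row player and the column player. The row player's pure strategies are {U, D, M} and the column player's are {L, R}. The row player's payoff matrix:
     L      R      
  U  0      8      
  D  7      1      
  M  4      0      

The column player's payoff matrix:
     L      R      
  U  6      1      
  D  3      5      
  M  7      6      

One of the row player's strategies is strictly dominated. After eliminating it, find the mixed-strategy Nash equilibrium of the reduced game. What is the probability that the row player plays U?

p = 2/7

The row player's strategy M is strictly dominated by D: 7 > 4 and 1 > 0. Eliminate M.
In a mixed equilibrium the column player is indifferent between L and R; this condition fixes p.
  the column player's expected payoff from L: p·6 + (1−p)·3 = 3p + 3
  the column player's expected payoff from R: p·1 + (1−p)·5 = -4p + 5
  3p + 3 = -4p + 5  ⇒  7p = 2  ⇒  p = 2/7.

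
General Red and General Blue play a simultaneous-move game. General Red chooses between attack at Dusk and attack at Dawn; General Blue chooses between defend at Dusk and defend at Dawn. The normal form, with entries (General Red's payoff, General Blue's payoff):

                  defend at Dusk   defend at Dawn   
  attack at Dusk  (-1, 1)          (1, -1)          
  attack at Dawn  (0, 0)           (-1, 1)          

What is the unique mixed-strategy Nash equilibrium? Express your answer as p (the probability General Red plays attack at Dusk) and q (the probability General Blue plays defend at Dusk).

Set General Blue's expected payoff from defend at Dusk equal to that from defend at Dawn:
  General Blue's payoff to defend at Dusk: p·1 + (1−p)·0 = p
  General Blue's payoff to defend at Dawn: p·(-1) + (1−p)·1 = -2p + 1
  p = -2p + 1  ⇒  3p = 1  ⇒  p = 1/3.
Set General Red's expected payoff from attack at Dusk equal to that from attack at Dawn:
  General Red's payoff to attack at Dusk: q·(-1) + (1−q)·1 = -2q + 1
  General Red's payoff to attack at Dawn: q·0 + (1−q)·(-1) = q - 1
  -2q + 1 = q - 1  ⇒  -3q = -2  ⇒  q = 2/3.

p = 1/3, q = 2/3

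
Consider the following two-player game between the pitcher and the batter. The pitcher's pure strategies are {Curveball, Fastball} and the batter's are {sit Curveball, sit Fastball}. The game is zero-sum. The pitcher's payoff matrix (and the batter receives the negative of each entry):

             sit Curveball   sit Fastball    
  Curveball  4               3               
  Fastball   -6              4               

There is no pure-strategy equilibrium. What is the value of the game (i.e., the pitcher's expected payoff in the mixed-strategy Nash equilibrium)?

The pitcher's indifference between Curveball and Fastball determines the batter's mixing probability q:
  the pitcher's expected payoff from Curveball: q·4 + (1−q)·3 = q + 3
  the pitcher's expected payoff from Fastball: q·(-6) + (1−q)·4 = -10q + 4
  q + 3 = -10q + 4  ⇒  11q = 1  ⇒  q = 1/11.
The value is the pitcher's expected payoff against this mix (using Curveball): (1/11)·4 + (10/11)·3 = 34/11.

v = 34/11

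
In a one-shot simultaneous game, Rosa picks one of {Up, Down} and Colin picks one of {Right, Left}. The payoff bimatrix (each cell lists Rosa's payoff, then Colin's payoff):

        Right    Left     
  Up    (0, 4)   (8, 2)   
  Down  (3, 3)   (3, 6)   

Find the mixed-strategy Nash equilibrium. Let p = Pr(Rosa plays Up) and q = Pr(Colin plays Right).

Rosa's mix must leave Colin indifferent between Right and Left.
  Colin's expected payoff from Right: p·4 + (1−p)·3 = p + 3
  Colin's expected payoff from Left: p·2 + (1−p)·6 = -4p + 6
  p + 3 = -4p + 6  ⇒  5p = 3  ⇒  p = 3/5.
For Rosa to be willing to mix, Rosa must be indifferent between Up and Down, which pins down Colin's mix.
  Rosa's expected payoff from Up: q·0 + (1−q)·8 = -8q + 8
  Rosa's expected payoff from Down: q·3 + (1−q)·3 = 3
  -8q + 8 = 3  ⇒  -8q = -5  ⇒  q = 5/8.

p = 3/5, q = 5/8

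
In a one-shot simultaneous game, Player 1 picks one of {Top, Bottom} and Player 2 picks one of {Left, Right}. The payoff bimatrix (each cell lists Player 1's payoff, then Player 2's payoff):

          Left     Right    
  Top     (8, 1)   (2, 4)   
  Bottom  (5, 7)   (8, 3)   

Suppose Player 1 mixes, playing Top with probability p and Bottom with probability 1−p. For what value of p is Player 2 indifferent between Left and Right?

p = 4/7

For Player 2 to be willing to mix, Player 2 must be indifferent between Left and Right, which pins down Player 1's mix.
  Player 2's expected payoff from Left: p·1 + (1−p)·7 = -6p + 7
  Player 2's expected payoff from Right: p·4 + (1−p)·3 = p + 3
  -6p + 7 = p + 3  ⇒  -7p = -4  ⇒  p = 4/7.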